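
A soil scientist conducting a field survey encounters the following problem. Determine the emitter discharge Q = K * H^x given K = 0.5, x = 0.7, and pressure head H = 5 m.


Q = K * H^x
  = 0.5 * 5^0.7
  = 0.5 * 3.0852
  = 1.54 L/h


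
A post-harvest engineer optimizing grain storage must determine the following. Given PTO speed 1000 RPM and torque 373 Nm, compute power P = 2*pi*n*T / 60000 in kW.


P = 2*pi*n*T / 60000
  = 2*pi * 1000 * 373 / 60000
  = 2343628.12 / 60000
  = 39.06 kW


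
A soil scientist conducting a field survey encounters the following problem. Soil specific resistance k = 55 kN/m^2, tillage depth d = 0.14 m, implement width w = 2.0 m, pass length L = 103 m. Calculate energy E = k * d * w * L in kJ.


E = k * d * w * L
  = 55 * 0.14 * 2.0 * 103
  = 1586.20 kJ


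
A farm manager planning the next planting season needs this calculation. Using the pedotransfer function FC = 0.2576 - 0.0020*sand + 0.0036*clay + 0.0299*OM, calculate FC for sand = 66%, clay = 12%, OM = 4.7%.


FC = 0.2576 - 0.0020*66 + 0.0036*12 + 0.0299*4.7
   = 0.2576 - 0.1320 + 0.0432 + 0.1405
   = 0.3093


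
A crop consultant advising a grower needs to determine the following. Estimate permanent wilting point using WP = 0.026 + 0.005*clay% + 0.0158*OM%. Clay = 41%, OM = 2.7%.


WP = 0.026 + 0.005*41 + 0.0158*2.7
   = 0.026 + 0.2050 + 0.0427
   = 0.2737


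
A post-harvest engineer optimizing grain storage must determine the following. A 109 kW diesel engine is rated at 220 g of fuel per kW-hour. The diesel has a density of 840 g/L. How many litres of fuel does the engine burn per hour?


FC = P * BSFC / rho_fuel
   = 109 * 220 / 840
   = 23980 / 840
   = 28.55 L/h


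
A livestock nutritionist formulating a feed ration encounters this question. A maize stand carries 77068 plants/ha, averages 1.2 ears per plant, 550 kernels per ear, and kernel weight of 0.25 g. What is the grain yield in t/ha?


Y = density * ears * kernels * kw
  = 77068 * 1.2 * 550 * 0.25 g/ha
  = 12716220.00 g/ha
  = 12716.22 kg/ha = 12.72 t/ha


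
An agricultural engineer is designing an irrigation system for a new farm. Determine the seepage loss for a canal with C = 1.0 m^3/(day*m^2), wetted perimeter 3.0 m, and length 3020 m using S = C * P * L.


S = C * P * L
  = 1.0 * 3.0 * 3020
  = 9060 m^3/day


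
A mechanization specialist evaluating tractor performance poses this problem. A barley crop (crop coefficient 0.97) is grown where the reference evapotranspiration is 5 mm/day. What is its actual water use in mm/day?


ETc = Kc * ET0
    = 0.97 * 5
    = 4.85 mm/day


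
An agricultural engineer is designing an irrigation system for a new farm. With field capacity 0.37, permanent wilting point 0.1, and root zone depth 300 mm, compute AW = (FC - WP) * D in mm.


AW = (FC - WP) * D
   = (0.37 - 0.1) * 300
   = 0.27 * 300
   = 81 mm


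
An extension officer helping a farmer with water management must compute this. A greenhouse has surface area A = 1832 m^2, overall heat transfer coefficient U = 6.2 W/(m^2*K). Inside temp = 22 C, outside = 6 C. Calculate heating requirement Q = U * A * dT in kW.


dT = 22 - (6) = 16 K
Q = U * A * dT
  = 6.2 * 1832 * 16
  = 181734.40 W = 181.73 kW


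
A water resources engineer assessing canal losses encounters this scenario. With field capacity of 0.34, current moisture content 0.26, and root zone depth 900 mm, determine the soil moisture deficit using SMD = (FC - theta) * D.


SMD = (FC - theta) * D
    = (0.34 - 0.26) * 900
    = 0.080 * 900
    = 72 mm


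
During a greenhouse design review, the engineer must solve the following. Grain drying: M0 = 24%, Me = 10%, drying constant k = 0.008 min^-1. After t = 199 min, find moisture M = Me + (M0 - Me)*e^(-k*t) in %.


M = Me + (M0 - Me) * e^(-k*t)
  = 10 + (24 - 10) * e^(-0.008*199)
  = 10 + 14 * e^(-1.592)
  = 10 + 14 * 0.20352
  = 10 + 2.8493
  = 12.85%


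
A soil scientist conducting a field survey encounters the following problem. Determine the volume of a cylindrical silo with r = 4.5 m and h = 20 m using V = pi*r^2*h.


V = pi * r^2 * h
  = pi * 4.5^2 * 20
  = pi * 20.25 * 20
  = 1272.35 m^3


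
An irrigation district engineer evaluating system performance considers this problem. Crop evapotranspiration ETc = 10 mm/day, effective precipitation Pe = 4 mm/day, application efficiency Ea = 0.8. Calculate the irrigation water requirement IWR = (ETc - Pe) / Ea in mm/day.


IWR = (ETc - Pe) / Ea
    = (10 - 4) / 0.8
    = 6 / 0.8
    = 7.50 mm/day


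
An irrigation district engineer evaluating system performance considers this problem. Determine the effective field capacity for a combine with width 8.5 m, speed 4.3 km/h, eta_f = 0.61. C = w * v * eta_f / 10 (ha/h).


C = w * v * eta_f / 10
  = 8.5 * 4.3 * 0.61 / 10
  = 22.30 / 10
  = 2.23 ha/h


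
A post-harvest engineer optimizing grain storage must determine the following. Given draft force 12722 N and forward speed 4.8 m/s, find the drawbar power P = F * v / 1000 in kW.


P = F * v / 1000
  = 12722 * 4.8 / 1000
  = 61065.60 / 1000
  = 61.07 kW


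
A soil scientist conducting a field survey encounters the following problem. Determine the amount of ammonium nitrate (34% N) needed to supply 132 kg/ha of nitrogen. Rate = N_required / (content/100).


Rate = N_required / (N_content / 100)
     = 132 / (34 / 100)
     = 132 / 0.34
     = 388.24 kg/ha


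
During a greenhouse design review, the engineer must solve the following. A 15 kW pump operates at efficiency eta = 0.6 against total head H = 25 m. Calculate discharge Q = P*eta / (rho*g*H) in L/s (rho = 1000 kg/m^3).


Q = (P * 1000 * eta) / (rho * g * H)
  = (15 * 1000 * 0.6) / (1000 * 9.81 * 25)
  = 9000 / 245250
  = 0.03670 m^3/s = 36.70 L/s


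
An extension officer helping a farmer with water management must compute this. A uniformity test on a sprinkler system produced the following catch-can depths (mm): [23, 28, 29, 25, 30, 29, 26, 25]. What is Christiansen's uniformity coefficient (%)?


xbar = 215 / 8 = 26.875
sum|xi - xbar| = 17
CU = 100 * (1 - 17 / (8 * 26.875))
   = 100 * (1 - 0.0791)
   = 92.09%


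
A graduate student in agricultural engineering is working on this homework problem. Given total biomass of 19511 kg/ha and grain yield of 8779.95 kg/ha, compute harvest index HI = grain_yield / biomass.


HI = grain_yield / biomass
   = 8779.95 / 19511
   = 0.45


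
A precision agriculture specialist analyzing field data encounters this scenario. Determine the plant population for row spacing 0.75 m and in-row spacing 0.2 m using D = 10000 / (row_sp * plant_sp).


D = 10000 / (row_sp * plant_sp)
  = 10000 / (0.75 * 0.2)
  = 10000 / 0.1500
  = 66666.67 plants/ha


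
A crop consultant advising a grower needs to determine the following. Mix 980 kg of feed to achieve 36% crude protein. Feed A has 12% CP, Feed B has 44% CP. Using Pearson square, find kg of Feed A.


parts_A = CP_b - target = 44 - 36 = 8
parts_B = target - CP_a = 36 - 12 = 24
total_parts = 8 + 24 = 32
Feed A = 980 * 8 / 32 = 245 kg
Feed B = 980 * 24 / 32 = 735 kg

245 kg


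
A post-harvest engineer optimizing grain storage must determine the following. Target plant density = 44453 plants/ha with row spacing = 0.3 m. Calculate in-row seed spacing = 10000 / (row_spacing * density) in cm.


spacing = 10000 / (row_sp * density)
        = 10000 / (0.3 * 44453)
        = 10000 / 13335.90
        = 0.74986 m = 74.99 cm


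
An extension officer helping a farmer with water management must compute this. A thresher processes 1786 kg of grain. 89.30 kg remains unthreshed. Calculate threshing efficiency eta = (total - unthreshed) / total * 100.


eta = (total - unthreshed) / total * 100
    = (1786 - 89.30) / 1786 * 100
    = 1696.70 / 1786 * 100
    = 95%


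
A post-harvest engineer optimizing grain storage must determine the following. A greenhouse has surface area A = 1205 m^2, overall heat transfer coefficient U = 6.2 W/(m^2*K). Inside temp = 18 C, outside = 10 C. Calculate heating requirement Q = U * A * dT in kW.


dT = 18 - (10) = 8 K
Q = U * A * dT
  = 6.2 * 1205 * 8
  = 59768 W = 59.77 kW


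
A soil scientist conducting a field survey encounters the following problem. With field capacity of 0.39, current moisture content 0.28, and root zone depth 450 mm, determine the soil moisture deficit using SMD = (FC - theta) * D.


SMD = (FC - theta) * D
    = (0.39 - 0.28) * 450
    = 0.110 * 450
    = 49.50 mm


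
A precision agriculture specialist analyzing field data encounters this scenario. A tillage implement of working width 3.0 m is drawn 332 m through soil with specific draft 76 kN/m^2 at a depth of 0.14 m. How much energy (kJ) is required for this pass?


E = k * d * w * L
  = 76 * 0.14 * 3.0 * 332
  = 10597.44 kJ


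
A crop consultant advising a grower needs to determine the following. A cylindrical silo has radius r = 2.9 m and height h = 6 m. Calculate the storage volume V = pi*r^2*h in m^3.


V = pi * r^2 * h
  = pi * 2.9^2 * 6
  = pi * 8.41 * 6
  = 158.52 m^3


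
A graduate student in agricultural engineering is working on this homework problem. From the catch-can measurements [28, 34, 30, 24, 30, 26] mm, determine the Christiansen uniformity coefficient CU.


xbar = 172 / 6 = 28.667
sum|xi - xbar| = 16
CU = 100 * (1 - 16 / (6 * 28.667))
   = 100 * (1 - 0.0930)
   = 90.70%


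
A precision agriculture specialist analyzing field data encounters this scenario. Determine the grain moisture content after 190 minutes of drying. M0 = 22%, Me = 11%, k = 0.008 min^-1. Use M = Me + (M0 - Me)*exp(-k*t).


M = Me + (M0 - Me) * e^(-k*t)
  = 11 + (22 - 11) * e^(-0.008*190)
  = 11 + 11 * e^(-1.520)
  = 11 + 11 * 0.21871
  = 11 + 2.4058
  = 13.41%


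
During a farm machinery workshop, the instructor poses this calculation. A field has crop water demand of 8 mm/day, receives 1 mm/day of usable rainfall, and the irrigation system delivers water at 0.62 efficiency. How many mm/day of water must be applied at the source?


IWR = (ETc - Pe) / Ea
    = (8 - 1) / 0.62
    = 7 / 0.62
    = 11.29 mm/day


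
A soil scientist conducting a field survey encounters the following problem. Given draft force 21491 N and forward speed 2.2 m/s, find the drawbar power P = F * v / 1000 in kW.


P = F * v / 1000
  = 21491 * 2.2 / 1000
  = 47280.20 / 1000
  = 47.28 kW


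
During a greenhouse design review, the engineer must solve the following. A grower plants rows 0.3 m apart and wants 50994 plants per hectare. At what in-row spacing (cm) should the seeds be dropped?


spacing = 10000 / (row_sp * density)
        = 10000 / (0.3 * 50994)
        = 10000 / 15298.20
        = 0.65367 m = 65.37 cm


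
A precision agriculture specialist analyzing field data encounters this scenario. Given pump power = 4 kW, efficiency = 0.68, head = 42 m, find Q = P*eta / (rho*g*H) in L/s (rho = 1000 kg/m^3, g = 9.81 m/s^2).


Q = (P * 1000 * eta) / (rho * g * H)
  = (4 * 1000 * 0.68) / (1000 * 9.81 * 42)
  = 2720 / 412020
  = 0.00660 m^3/s = 6.60 L/s


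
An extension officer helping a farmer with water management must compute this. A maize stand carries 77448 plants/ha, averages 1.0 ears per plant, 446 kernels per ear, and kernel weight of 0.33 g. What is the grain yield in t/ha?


Y = density * ears * kernels * kw
  = 77448 * 1.0 * 446 * 0.33 g/ha
  = 11398796.64 g/ha
  = 11398.80 kg/ha = 11.40 t/ha


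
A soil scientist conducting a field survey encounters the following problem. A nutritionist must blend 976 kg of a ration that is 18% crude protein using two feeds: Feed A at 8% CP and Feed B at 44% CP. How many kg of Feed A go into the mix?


parts_A = CP_b - target = 44 - 18 = 26
parts_B = target - CP_a = 18 - 8 = 10
total_parts = 26 + 10 = 36
Feed A = 976 * 26 / 36 = 704.89 kg
Feed B = 976 * 10 / 36 = 271.11 kg

704.89 kg


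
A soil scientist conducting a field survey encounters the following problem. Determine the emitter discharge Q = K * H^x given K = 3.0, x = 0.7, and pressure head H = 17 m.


Q = K * H^x
  = 3.0 * 17^0.7
  = 3.0 * 7.2663
  = 21.80 L/h


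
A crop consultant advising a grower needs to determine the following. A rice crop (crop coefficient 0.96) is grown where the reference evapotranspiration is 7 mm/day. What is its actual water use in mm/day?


ETc = Kc * ET0
    = 0.96 * 7
    = 6.72 mm/day


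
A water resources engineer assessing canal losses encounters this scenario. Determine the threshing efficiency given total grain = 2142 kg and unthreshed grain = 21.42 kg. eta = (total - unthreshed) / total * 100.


eta = (total - unthreshed) / total * 100
    = (2142 - 21.42) / 2142 * 100
    = 2120.58 / 2142 * 100
    = 99%


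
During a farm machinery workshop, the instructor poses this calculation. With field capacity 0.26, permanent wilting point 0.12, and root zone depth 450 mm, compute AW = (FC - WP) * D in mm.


AW = (FC - WP) * D
   = (0.26 - 0.12) * 450
   = 0.14 * 450
   = 63 mm


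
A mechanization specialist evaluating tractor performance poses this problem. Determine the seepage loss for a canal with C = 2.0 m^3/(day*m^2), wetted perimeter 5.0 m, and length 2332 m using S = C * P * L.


S = C * P * L
  = 2.0 * 5.0 * 2332
  = 23320 m^3/day


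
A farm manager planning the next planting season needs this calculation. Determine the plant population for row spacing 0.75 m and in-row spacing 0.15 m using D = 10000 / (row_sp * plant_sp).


D = 10000 / (row_sp * plant_sp)
  = 10000 / (0.75 * 0.15)
  = 10000 / 0.1125
  = 88888.89 plants/ha


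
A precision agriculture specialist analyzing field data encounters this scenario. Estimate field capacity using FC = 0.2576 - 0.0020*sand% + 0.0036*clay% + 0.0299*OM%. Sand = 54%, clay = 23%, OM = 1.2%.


FC = 0.2576 - 0.0020*54 + 0.0036*23 + 0.0299*1.2
   = 0.2576 - 0.1080 + 0.0828 + 0.0359
   = 0.2683


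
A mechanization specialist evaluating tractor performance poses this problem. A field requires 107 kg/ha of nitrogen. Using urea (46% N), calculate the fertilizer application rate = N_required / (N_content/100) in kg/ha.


Rate = N_required / (N_content / 100)
     = 107 / (46 / 100)
     = 107 / 0.46
     = 232.61 kg/ha


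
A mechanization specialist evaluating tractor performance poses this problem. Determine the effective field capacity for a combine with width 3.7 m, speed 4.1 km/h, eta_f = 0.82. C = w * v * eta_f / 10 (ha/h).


C = w * v * eta_f / 10
  = 3.7 * 4.1 * 0.82 / 10
  = 12.44 / 10
  = 1.24 ha/h


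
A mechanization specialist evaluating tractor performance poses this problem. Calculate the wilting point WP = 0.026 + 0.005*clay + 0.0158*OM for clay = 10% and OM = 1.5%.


WP = 0.026 + 0.005*10 + 0.0158*1.5
   = 0.026 + 0.0500 + 0.0237
   = 0.0997


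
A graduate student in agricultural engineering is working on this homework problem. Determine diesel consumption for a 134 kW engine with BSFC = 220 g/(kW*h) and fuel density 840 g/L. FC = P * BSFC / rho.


FC = P * BSFC / rho_fuel
   = 134 * 220 / 840
   = 29480 / 840
   = 35.10 L/h


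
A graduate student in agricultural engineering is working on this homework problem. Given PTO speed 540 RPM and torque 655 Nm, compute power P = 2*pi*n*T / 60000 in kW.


P = 2*pi*n*T / 60000
  = 2*pi * 540 * 655 / 60000
  = 2222362.64 / 60000
  = 37.04 kW


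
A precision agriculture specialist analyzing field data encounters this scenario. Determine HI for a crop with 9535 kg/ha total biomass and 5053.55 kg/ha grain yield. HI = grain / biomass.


HI = grain_yield / biomass
   = 5053.55 / 9535
   = 0.53


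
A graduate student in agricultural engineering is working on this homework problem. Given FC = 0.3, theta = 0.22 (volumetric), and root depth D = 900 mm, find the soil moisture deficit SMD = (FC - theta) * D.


SMD = (FC - theta) * D
    = (0.3 - 0.22) * 900
    = 0.080 * 900
    = 72 mm


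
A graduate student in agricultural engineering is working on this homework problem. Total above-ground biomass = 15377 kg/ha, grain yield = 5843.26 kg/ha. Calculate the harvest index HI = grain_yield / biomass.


HI = grain_yield / biomass
   = 5843.26 / 15377
   = 0.38


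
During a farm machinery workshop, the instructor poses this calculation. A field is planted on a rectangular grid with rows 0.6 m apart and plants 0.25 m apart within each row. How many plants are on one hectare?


D = 10000 / (row_sp * plant_sp)
  = 10000 / (0.6 * 0.25)
  = 10000 / 0.1500
  = 66666.67 plants/ha


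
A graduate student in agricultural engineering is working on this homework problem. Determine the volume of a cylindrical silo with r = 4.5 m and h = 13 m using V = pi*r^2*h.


V = pi * r^2 * h
  = pi * 4.5^2 * 13
  = pi * 20.25 * 13
  = 827.02 m^3


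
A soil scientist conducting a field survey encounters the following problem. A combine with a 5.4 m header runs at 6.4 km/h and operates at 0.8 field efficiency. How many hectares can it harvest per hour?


C = w * v * eta_f / 10
  = 5.4 * 6.4 * 0.8 / 10
  = 27.65 / 10
  = 2.76 ha/h


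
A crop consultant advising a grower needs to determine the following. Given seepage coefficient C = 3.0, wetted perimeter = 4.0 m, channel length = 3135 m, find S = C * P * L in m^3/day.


S = C * P * L
  = 3.0 * 4.0 * 3135
  = 37620 m^3/day


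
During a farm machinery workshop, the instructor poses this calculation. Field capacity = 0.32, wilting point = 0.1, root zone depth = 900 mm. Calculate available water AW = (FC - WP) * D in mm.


AW = (FC - WP) * D
   = (0.32 - 0.1) * 900
   = 0.22 * 900
   = 198 mm


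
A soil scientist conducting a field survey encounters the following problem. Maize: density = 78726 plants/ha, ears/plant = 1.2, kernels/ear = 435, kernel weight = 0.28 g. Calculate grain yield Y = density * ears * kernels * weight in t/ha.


Y = density * ears * kernels * kw
  = 78726 * 1.2 * 435 * 0.28 g/ha
  = 11506592.16 g/ha
  = 11506.59 kg/ha = 11.51 t/ha


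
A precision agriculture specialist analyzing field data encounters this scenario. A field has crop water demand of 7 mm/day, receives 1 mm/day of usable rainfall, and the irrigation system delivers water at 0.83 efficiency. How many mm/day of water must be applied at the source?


IWR = (ETc - Pe) / Ea
    = (7 - 1) / 0.83
    = 6 / 0.83
    = 7.23 mm/day


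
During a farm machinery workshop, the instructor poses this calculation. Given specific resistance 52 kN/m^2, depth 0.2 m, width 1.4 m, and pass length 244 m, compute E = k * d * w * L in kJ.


E = k * d * w * L
  = 52 * 0.2 * 1.4 * 244
  = 3552.64 kJ


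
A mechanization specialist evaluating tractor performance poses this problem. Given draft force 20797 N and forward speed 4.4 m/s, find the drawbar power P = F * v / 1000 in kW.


P = F * v / 1000
  = 20797 * 4.4 / 1000
  = 91506.80 / 1000
  = 91.51 kW


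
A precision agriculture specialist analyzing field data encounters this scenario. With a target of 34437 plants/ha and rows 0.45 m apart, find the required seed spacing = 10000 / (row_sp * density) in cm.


spacing = 10000 / (row_sp * density)
        = 10000 / (0.45 * 34437)
        = 10000 / 15496.65
        = 0.64530 m = 64.53 cm


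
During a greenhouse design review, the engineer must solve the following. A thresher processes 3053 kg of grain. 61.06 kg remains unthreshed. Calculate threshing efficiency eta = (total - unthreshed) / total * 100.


eta = (total - unthreshed) / total * 100
    = (3053 - 61.06) / 3053 * 100
    = 2991.94 / 3053 * 100
    = 98%


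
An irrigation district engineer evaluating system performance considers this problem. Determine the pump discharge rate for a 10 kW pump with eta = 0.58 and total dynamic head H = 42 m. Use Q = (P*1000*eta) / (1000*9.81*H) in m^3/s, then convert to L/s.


Q = (P * 1000 * eta) / (rho * g * H)
  = (10 * 1000 * 0.58) / (1000 * 9.81 * 42)
  = 5800 / 412020
  = 0.01408 m^3/s = 14.08 L/s


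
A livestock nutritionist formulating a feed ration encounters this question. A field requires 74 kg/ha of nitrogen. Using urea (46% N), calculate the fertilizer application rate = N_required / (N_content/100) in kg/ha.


Rate = N_required / (N_content / 100)
     = 74 / (46 / 100)
     = 74 / 0.46
     = 160.87 kg/ha


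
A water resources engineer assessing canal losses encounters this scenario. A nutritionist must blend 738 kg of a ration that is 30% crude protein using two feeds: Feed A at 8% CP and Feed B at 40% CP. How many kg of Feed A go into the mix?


parts_A = CP_b - target = 40 - 30 = 10
parts_B = target - CP_a = 30 - 8 = 22
total_parts = 10 + 22 = 32
Feed A = 738 * 10 / 32 = 230.63 kg
Feed B = 738 * 22 / 32 = 507.38 kg

230.63 kg


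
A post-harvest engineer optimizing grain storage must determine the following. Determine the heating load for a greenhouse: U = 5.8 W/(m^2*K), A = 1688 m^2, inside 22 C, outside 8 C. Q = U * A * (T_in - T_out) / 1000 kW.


dT = 22 - (8) = 14 K
Q = U * A * dT
  = 5.8 * 1688 * 14
  = 137065.60 W = 137.07 kW


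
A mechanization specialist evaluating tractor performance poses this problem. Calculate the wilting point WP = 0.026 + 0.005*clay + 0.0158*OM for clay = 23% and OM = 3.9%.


WP = 0.026 + 0.005*23 + 0.0158*3.9
   = 0.026 + 0.1150 + 0.0616
   = 0.2026


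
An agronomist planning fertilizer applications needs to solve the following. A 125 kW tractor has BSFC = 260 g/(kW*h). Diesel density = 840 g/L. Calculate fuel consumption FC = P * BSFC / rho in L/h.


FC = P * BSFC / rho_fuel
   = 125 * 260 / 840
   = 32500 / 840
   = 38.69 L/h


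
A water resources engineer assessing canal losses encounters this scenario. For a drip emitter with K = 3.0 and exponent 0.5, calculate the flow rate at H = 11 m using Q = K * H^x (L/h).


Q = K * H^x
  = 3.0 * 11^0.5
  = 3.0 * 3.3166
  = 9.95 L/h


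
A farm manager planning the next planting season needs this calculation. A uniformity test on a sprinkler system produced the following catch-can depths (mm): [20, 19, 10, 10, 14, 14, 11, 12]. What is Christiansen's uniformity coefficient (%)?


xbar = 110 / 8 = 13.750
sum|xi - xbar| = 24
CU = 100 * (1 - 24 / (8 * 13.750))
   = 100 * (1 - 0.2182)
   = 78.18%


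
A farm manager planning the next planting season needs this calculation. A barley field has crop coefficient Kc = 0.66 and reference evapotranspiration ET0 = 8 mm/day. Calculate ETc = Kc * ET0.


ETc = Kc * ET0
    = 0.66 * 8
    = 5.28 mm/day


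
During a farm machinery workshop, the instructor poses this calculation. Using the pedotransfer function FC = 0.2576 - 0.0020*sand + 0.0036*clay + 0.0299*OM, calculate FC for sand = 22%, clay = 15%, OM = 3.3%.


FC = 0.2576 - 0.0020*22 + 0.0036*15 + 0.0299*3.3
   = 0.2576 - 0.0440 + 0.0540 + 0.0987
   = 0.3663


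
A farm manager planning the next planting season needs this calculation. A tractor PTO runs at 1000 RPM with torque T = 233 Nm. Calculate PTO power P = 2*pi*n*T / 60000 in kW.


P = 2*pi*n*T / 60000
  = 2*pi * 1000 * 233 / 60000
  = 1463982.18 / 60000
  = 24.40 kW


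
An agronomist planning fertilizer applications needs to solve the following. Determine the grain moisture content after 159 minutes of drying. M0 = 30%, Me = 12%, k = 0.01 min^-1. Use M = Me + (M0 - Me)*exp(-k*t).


M = Me + (M0 - Me) * e^(-k*t)
  = 12 + (30 - 12) * e^(-0.01*159)
  = 12 + 18 * e^(-1.590)
  = 12 + 18 * 0.20393
  = 12 + 3.6707
  = 15.67%


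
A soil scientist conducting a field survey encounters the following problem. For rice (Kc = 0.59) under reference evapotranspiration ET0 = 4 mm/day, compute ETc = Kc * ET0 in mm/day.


ETc = Kc * ET0
    = 0.59 * 4
    = 2.36 mm/day


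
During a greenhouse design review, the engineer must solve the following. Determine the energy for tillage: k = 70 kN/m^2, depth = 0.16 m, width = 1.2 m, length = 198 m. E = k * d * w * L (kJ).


E = k * d * w * L
  = 70 * 0.16 * 1.2 * 198
  = 2661.12 kJ


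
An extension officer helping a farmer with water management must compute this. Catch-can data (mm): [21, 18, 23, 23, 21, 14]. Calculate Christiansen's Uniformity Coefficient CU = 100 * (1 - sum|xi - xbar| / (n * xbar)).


xbar = 120 / 6 = 20
sum|xi - xbar| = 16
CU = 100 * (1 - 16 / (6 * 20))
   = 100 * (1 - 0.1333)
   = 86.67%


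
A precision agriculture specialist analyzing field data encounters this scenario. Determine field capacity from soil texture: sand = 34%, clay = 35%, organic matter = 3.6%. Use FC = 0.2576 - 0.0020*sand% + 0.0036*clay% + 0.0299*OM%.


FC = 0.2576 - 0.0020*34 + 0.0036*35 + 0.0299*3.6
   = 0.2576 - 0.0680 + 0.1260 + 0.1076
   = 0.4232


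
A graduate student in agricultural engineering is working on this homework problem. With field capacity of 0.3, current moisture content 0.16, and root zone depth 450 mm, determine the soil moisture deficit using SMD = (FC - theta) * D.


SMD = (FC - theta) * D
    = (0.3 - 0.16) * 450
    = 0.140 * 450
    = 63 mm


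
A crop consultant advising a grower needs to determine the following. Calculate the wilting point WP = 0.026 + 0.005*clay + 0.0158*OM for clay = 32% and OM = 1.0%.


WP = 0.026 + 0.005*32 + 0.0158*1.0
   = 0.026 + 0.1600 + 0.0158
   = 0.2018


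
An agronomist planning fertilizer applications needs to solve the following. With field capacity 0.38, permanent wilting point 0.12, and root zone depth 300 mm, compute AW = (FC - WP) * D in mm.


AW = (FC - WP) * D
   = (0.38 - 0.12) * 300
   = 0.26 * 300
   = 78 mm


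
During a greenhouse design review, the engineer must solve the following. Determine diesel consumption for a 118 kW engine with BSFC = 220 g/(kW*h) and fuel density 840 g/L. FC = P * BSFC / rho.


FC = P * BSFC / rho_fuel
   = 118 * 220 / 840
   = 25960 / 840
   = 30.90 L/h


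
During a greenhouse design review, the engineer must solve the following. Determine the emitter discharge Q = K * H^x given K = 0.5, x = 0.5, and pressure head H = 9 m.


Q = K * H^x
  = 0.5 * 9^0.5
  = 0.5 * 3
  = 1.50 L/h


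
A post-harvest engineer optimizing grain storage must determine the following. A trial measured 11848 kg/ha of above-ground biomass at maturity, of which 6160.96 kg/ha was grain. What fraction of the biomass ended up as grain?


HI = grain_yield / biomass
   = 6160.96 / 11848
   = 0.52


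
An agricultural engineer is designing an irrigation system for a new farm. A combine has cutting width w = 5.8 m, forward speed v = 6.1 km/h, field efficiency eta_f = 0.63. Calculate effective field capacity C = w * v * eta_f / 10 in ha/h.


C = w * v * eta_f / 10
  = 5.8 * 6.1 * 0.63 / 10
  = 22.29 / 10
  = 2.23 ha/h


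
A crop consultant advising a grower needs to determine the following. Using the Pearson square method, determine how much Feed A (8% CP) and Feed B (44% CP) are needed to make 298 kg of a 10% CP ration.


parts_A = CP_b - target = 44 - 10 = 34
parts_B = target - CP_a = 10 - 8 = 2
total_parts = 34 + 2 = 36
Feed A = 298 * 34 / 36 = 281.44 kg
Feed B = 298 * 2 / 36 = 16.56 kg

281.44 kg


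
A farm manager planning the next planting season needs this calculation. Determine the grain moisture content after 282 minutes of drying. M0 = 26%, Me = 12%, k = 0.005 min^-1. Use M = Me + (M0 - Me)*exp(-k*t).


M = Me + (M0 - Me) * e^(-k*t)
  = 12 + (26 - 12) * e^(-0.005*282)
  = 12 + 14 * e^(-1.410)
  = 12 + 14 * 0.24414
  = 12 + 3.4180
  = 15.42%


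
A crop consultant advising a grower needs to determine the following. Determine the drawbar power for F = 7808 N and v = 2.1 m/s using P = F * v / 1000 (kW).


P = F * v / 1000
  = 7808 * 2.1 / 1000
  = 16396.80 / 1000
  = 16.40 kW


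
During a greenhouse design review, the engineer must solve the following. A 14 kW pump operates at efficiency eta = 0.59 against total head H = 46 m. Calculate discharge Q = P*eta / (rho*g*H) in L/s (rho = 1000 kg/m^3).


Q = (P * 1000 * eta) / (rho * g * H)
  = (14 * 1000 * 0.59) / (1000 * 9.81 * 46)
  = 8260 / 451260
  = 0.01830 m^3/s = 18.30 L/s


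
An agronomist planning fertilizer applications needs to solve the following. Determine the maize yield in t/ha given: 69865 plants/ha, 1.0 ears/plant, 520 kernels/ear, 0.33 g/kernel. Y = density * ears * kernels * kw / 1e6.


Y = density * ears * kernels * kw
  = 69865 * 1.0 * 520 * 0.33 g/ha
  = 11988834 g/ha
  = 11988.83 kg/ha = 11.99 t/ha


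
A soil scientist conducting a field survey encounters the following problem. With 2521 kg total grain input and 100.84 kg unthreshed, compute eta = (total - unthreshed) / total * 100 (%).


eta = (total - unthreshed) / total * 100
    = (2521 - 100.84) / 2521 * 100
    = 2420.16 / 2521 * 100
    = 96%


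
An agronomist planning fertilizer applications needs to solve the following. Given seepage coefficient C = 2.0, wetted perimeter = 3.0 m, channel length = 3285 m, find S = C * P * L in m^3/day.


S = C * P * L
  = 2.0 * 3.0 * 3285
  = 19710 m^3/day


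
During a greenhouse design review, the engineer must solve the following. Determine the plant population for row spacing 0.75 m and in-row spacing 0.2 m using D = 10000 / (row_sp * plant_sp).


D = 10000 / (row_sp * plant_sp)
  = 10000 / (0.75 * 0.2)
  = 10000 / 0.1500
  = 66666.67 plants/ha


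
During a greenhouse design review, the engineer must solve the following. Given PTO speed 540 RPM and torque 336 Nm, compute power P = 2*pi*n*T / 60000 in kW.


P = 2*pi*n*T / 60000
  = 2*pi * 540 * 336 / 60000
  = 1140021.14 / 60000
  = 19.00 kW


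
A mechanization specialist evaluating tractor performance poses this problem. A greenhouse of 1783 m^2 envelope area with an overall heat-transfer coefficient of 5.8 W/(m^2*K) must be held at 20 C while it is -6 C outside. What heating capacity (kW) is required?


dT = 20 - (-6) = 26 K
Q = U * A * dT
  = 5.8 * 1783 * 26
  = 268876.40 W = 268.88 kW


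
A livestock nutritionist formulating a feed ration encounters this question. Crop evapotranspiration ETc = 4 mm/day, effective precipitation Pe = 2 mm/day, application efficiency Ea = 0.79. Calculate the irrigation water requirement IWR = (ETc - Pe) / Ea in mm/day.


IWR = (ETc - Pe) / Ea
    = (4 - 2) / 0.79
    = 2 / 0.79
    = 2.53 mm/day


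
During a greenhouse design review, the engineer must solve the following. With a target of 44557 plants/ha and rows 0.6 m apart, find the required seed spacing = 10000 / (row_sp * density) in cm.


spacing = 10000 / (row_sp * density)
        = 10000 / (0.6 * 44557)
        = 10000 / 26734.20
        = 0.37405 m = 37.41 cm


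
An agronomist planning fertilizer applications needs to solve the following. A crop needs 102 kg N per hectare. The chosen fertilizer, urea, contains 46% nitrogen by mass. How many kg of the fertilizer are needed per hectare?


Rate = N_required / (N_content / 100)
     = 102 / (46 / 100)
     = 102 / 0.46
     = 221.74 kg/ha


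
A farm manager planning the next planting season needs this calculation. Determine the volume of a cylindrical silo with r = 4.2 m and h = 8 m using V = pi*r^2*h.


V = pi * r^2 * h
  = pi * 4.2^2 * 8
  = pi * 17.64 * 8
  = 443.34 m^3


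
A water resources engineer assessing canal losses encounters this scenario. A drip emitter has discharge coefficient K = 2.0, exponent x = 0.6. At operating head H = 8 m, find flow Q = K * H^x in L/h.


Q = K * H^x
  = 2.0 * 8^0.6
  = 2.0 * 3.4822
  = 6.96 L/h


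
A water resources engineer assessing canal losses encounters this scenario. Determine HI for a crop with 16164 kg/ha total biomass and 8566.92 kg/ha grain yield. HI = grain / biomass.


HI = grain_yield / biomass
   = 8566.92 / 16164
   = 0.53


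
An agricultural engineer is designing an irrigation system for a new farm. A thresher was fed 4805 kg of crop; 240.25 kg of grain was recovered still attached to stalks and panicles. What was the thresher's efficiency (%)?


eta = (total - unthreshed) / total * 100
    = (4805 - 240.25) / 4805 * 100
    = 4564.75 / 4805 * 100
    = 95%


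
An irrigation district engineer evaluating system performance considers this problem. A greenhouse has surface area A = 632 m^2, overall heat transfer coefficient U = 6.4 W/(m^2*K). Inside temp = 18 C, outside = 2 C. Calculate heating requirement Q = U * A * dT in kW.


dT = 18 - (2) = 16 K
Q = U * A * dT
  = 6.4 * 632 * 16
  = 64716.80 W = 64.72 kW


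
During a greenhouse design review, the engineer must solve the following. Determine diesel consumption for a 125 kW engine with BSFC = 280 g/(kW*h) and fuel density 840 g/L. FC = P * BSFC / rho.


FC = P * BSFC / rho_fuel
   = 125 * 280 / 840
   = 35000 / 840
   = 41.67 L/h


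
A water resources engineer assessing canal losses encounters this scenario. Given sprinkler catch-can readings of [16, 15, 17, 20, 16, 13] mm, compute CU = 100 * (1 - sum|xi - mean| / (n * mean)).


xbar = 97 / 6 = 16.167
sum|xi - xbar| = 9.333
CU = 100 * (1 - 9.333 / (6 * 16.167))
   = 100 * (1 - 0.0962)
   = 90.38%


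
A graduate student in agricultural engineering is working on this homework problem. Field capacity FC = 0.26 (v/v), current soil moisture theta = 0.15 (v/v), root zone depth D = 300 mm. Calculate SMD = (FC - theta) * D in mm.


SMD = (FC - theta) * D
    = (0.26 - 0.15) * 300
    = 0.110 * 300
    = 33 mm


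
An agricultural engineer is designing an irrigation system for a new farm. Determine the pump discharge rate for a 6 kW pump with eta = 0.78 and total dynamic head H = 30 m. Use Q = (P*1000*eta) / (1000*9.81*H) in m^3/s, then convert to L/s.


Q = (P * 1000 * eta) / (rho * g * H)
  = (6 * 1000 * 0.78) / (1000 * 9.81 * 30)
  = 4680 / 294300
  = 0.01590 m^3/s = 15.90 L/s


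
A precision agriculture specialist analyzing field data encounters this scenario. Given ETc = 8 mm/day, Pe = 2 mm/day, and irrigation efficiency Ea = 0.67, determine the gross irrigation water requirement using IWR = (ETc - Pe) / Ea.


IWR = (ETc - Pe) / Ea
    = (8 - 2) / 0.67
    = 6 / 0.67
    = 8.96 mm/day


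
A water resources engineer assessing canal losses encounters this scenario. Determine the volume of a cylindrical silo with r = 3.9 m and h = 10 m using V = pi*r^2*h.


V = pi * r^2 * h
  = pi * 3.9^2 * 10
  = pi * 15.21 * 10
  = 477.84 m^3


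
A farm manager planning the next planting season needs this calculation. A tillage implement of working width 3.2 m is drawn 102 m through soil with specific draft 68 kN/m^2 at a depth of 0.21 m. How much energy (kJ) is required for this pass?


E = k * d * w * L
  = 68 * 0.21 * 3.2 * 102
  = 4660.99 kJ


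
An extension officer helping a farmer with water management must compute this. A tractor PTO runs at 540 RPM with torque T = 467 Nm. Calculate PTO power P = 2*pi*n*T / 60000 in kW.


P = 2*pi*n*T / 60000
  = 2*pi * 540 * 467 / 60000
  = 1584493.67 / 60000
  = 26.41 kW


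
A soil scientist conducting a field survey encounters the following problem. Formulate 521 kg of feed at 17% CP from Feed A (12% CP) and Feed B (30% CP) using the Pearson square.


parts_A = CP_b - target = 30 - 17 = 13
parts_B = target - CP_a = 17 - 12 = 5
total_parts = 13 + 5 = 18
Feed A = 521 * 13 / 18 = 376.28 kg
Feed B = 521 * 5 / 18 = 144.72 kg

376.28 kg


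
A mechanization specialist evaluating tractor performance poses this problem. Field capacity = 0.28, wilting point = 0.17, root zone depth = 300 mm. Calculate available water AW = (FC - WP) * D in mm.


AW = (FC - WP) * D
   = (0.28 - 0.17) * 300
   = 0.11 * 300
   = 33 mm


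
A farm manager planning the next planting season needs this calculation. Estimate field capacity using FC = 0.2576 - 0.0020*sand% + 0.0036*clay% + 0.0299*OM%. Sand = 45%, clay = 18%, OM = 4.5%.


FC = 0.2576 - 0.0020*45 + 0.0036*18 + 0.0299*4.5
   = 0.2576 - 0.0900 + 0.0648 + 0.1346
   = 0.3670


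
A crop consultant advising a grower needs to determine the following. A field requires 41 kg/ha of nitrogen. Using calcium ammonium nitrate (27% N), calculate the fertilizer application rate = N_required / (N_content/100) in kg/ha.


Rate = N_required / (N_content / 100)
     = 41 / (27 / 100)
     = 41 / 0.27
     = 151.85 kg/ha


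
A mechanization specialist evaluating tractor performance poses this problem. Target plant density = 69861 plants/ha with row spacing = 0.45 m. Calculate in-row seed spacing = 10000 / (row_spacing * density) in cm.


spacing = 10000 / (row_sp * density)
        = 10000 / (0.45 * 69861)
        = 10000 / 31437.45
        = 0.31809 m = 31.81 cm


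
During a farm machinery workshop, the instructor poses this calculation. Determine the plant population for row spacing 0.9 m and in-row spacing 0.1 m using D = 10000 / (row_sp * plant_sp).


D = 10000 / (row_sp * plant_sp)
  = 10000 / (0.9 * 0.1)
  = 10000 / 0.0900
  = 111111.11 plants/ha


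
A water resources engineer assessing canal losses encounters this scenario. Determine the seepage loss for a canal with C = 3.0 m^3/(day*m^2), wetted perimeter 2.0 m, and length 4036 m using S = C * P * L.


S = C * P * L
  = 3.0 * 2.0 * 4036
  = 24216 m^3/day


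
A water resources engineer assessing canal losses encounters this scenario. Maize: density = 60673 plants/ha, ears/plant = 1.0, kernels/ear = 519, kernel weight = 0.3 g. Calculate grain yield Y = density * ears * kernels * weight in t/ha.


Y = density * ears * kernels * kw
  = 60673 * 1.0 * 519 * 0.3 g/ha
  = 9446786.10 g/ha
  = 9446.79 kg/ha = 9.45 t/ha


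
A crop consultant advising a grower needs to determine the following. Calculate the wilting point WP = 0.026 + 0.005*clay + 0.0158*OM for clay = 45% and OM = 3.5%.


WP = 0.026 + 0.005*45 + 0.0158*3.5
   = 0.026 + 0.2250 + 0.0553
   = 0.3063


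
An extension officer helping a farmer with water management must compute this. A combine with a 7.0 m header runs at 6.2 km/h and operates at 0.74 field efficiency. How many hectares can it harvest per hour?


C = w * v * eta_f / 10
  = 7.0 * 6.2 * 0.74 / 10
  = 32.12 / 10
  = 3.21 ha/h


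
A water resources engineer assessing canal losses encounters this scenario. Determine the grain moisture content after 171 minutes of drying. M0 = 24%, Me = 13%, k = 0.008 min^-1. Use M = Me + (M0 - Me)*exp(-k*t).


M = Me + (M0 - Me) * e^(-k*t)
  = 13 + (24 - 13) * e^(-0.008*171)
  = 13 + 11 * e^(-1.368)
  = 13 + 11 * 0.25462
  = 13 + 2.8008
  = 15.80%


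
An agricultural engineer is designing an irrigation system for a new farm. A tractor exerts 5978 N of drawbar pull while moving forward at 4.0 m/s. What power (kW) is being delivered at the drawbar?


P = F * v / 1000
  = 5978 * 4.0 / 1000
  = 23912 / 1000
  = 23.91 kW


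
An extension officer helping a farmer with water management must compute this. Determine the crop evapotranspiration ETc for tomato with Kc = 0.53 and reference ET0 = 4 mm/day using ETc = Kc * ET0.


ETc = Kc * ET0
    = 0.53 * 4
    = 2.12 mm/day


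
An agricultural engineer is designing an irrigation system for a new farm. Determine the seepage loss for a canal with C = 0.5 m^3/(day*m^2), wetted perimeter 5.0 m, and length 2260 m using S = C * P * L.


S = C * P * L
  = 0.5 * 5.0 * 2260
  = 5650 m^3/day


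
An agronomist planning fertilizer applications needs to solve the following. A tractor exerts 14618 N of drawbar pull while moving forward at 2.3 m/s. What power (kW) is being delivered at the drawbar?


P = F * v / 1000
  = 14618 * 2.3 / 1000
  = 33621.40 / 1000
  = 33.62 kW


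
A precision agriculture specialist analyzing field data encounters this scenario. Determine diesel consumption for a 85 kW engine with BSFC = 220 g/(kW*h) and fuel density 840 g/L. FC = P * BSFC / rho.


FC = P * BSFC / rho_fuel
   = 85 * 220 / 840
   = 18700 / 840
   = 22.26 L/h


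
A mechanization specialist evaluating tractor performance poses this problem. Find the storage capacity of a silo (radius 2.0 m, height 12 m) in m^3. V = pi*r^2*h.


V = pi * r^2 * h
  = pi * 2.0^2 * 12
  = pi * 4 * 12
  = 150.80 m^3
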